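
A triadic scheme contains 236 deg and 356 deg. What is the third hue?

A triad spaces three hues 120° apart.
The full set is {116°, 236°, 356°}.

116°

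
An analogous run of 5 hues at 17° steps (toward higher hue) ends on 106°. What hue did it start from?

4 steps of 17° (toward higher hue) give a net shift of +68°.
Start = end − shift: 106 − 68 = 38°

38°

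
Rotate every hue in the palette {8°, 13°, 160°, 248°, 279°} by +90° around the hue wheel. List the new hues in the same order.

98°, 103°, 250°, 338°, 9°

8 + 90 = 98°
13 + 90 = 103°
160 + 90 = 250°
248 + 90 = 338°
279 + 90 = 369 → 369 − 360 = 9°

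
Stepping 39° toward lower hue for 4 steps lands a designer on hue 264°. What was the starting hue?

4 steps of 39° (toward lower hue) give a net shift of −156°.
Start = end − shift: 264 + 156 = 420 → 420 − 360 = 60°

60°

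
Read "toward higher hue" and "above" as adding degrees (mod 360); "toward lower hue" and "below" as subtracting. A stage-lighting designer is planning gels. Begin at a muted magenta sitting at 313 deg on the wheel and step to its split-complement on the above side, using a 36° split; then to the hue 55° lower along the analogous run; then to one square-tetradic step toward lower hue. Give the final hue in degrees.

24°

313 + 216 = 529 → 529 − 360 = 169°   (split-comp 36° ↑)
169 − 55 = 114°   (analog 55° ↓)
114 − 90 = 24°   (square ↓)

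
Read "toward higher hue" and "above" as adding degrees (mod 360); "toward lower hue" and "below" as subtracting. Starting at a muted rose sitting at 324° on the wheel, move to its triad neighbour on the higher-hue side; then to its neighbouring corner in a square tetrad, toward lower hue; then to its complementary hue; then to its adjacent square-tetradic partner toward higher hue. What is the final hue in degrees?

264°

triadic ↑ +120°: 324 + 120 = 444 → 444 − 360 = 84°
square ↓ −90°: 84 − 90 = -6 → -6 + 360 = 354°
complement +180°: 354 + 180 = 534 → 534 − 360 = 174°
square ↑ +90°: 174 + 90 = 264°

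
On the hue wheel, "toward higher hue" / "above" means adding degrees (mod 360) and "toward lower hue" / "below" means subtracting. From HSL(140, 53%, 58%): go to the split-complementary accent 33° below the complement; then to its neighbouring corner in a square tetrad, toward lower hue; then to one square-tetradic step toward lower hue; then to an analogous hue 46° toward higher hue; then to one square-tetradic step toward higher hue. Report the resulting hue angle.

243°

split-comp 33° ↓ +147°: 140 + 147 = 287°
square ↓ −90°: 287 − 90 = 197°
square ↓ −90°: 197 − 90 = 107°
analog 46° ↑ +46°: 107 + 46 = 153°
square ↑ +90°: 153 + 90 = 243°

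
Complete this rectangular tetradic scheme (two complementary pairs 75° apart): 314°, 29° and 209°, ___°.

A rectangular tetradic uses two complementary pairs 75° apart: offsets 0°, 75°, 180°, 255°.
Among {29°, 209°, 314°}, 29° and 209° are a 180° pair.
The remaining hue 314° needs its own complement: 314 + 180 = 494 → 494 − 360 = 134°

134°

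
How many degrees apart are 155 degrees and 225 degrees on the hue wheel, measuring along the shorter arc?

70°

|155 − 225| = 70.
70 ≤ 180, so the shorter arc is 70°.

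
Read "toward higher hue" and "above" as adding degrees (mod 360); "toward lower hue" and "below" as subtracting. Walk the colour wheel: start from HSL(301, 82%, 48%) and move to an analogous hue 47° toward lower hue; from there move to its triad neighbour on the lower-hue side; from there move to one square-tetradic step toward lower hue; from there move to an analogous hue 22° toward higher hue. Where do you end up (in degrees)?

66°

analog 47° ↓ −47°: 301 − 47 = 254°
triadic ↓ −120°: 254 − 120 = 134°
square ↓ −90°: 134 − 90 = 44°
analog 22° ↑ +22°: 44 + 22 = 66°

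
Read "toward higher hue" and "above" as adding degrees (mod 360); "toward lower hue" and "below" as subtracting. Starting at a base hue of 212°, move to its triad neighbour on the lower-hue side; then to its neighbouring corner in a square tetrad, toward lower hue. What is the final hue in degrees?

−120° (triadic ↓): 212 − 120 = 92°
−90° (square ↓): 92 − 90 = 2°

2°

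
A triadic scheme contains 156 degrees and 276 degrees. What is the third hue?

A triad spaces three hues 120° apart.
The full set is {36°, 156°, 276°}.

36°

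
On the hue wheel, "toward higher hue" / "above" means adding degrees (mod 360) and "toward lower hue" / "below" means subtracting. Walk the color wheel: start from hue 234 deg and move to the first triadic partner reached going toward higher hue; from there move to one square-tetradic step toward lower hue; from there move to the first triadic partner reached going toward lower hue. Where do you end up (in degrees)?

+120° (triadic ↑): 234 + 120 = 354°
−90° (square ↓): 354 − 90 = 264°
−120° (triadic ↓): 264 − 120 = 144°

144°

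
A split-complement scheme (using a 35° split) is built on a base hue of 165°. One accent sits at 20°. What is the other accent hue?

Split-complementary hues sit 35° either side of the complement.
Complement of the base 165°: 165 + 180 = 345°
The given accent 20° is 35° one side of 345°; the other accent sits 35° the other side: 345 − 35 = 310°

310°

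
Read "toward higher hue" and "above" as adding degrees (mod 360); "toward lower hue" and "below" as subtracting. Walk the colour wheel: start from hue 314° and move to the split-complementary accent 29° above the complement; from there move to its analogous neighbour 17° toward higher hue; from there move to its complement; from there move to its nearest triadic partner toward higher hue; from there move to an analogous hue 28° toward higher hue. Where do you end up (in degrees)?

148°

split-comp 29° ↑ +209°: 314 + 209 = 523 → 523 − 360 = 163°
analog 17° ↑ +17°: 163 + 17 = 180°
complement +180°: 180 + 180 = 360 → 360 − 360 = 0°
triadic ↑ +120°: 0 + 120 = 120°
analog 28° ↑ +28°: 120 + 28 = 148°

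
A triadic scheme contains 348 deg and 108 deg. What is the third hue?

228°

A triad spaces three hues 120° apart.
The full set is {108°, 228°, 348°}.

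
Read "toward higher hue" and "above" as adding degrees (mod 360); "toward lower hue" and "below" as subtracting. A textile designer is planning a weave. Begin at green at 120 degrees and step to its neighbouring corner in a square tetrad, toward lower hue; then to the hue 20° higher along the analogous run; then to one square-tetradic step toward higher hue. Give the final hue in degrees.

140°

square ↓ −90°: 120 − 90 = 30°
analog 20° ↑ +20°: 30 + 20 = 50°
square ↑ +90°: 50 + 90 = 140°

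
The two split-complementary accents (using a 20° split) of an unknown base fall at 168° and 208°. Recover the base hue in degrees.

8°

The accents sit 20° either side of the complement, so the complement is their short-arc midpoint on the wheel.
Short-arc midpoint of 168° and 208°: 188°.
Base is 180° from the complement: 188 − 180 = 8°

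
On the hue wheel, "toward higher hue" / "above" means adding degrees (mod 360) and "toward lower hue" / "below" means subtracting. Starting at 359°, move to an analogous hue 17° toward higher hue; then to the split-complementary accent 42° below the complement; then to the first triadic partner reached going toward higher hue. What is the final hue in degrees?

359 + 17 = 376 → 376 − 360 = 16°   (analog 17° ↑)
16 + 138 = 154°   (split-comp 42° ↓)
154 + 120 = 274°   (triadic ↑)

274°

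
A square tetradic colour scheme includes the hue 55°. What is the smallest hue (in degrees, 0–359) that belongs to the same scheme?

A square tetradic scheme places four hues every 90°.
The full set through 55° is {55°, 145°, 235°, 325°}.

55°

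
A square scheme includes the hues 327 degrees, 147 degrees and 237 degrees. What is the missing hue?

A square tetradic scheme places four hues every 90°.
The full set through 147° is {57°, 147°, 237°, 327°}.
Given {147°, 237°, 327°}, the missing hue is 57°.

57°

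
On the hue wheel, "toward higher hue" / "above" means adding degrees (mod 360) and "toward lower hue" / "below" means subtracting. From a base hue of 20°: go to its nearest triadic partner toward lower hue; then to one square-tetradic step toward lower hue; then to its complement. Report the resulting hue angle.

350°

20 − 120 = -100 → -100 + 360 = 260°   (triadic ↓)
260 − 90 = 170°   (square ↓)
170 + 180 = 350°   (complement)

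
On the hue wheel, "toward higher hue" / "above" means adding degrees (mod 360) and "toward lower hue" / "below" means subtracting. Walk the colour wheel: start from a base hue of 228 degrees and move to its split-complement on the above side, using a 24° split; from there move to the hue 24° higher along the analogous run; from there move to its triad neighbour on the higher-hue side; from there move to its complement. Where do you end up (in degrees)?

+204° (split-comp 24° ↑): 228 + 204 = 432 → 432 − 360 = 72°
+24° (analog 24° ↑): 72 + 24 = 96°
+120° (triadic ↑): 96 + 120 = 216°
+180° (complement): 216 + 180 = 396 → 396 − 360 = 36°

36°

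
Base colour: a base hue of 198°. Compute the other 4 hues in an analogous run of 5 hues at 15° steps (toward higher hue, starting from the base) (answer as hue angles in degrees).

Analogous hues sit every 15° along the wheel.
198 + 15 = 213°
198 + 30 = 228°
198 + 45 = 243°
198 + 60 = 258°

213°, 228°, 243°, and 258°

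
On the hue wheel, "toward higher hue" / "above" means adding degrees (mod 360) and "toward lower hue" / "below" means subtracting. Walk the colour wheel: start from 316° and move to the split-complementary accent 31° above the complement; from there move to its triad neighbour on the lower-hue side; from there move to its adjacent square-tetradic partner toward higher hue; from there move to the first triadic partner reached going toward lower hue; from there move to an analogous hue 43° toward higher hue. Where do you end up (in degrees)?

60°

split-comp 31° ↑ +211°: 316 + 211 = 527 → 527 − 360 = 167°
triadic ↓ −120°: 167 − 120 = 47°
square ↑ +90°: 47 + 90 = 137°
triadic ↓ −120°: 137 − 120 = 17°
analog 43° ↑ +43°: 17 + 43 = 60°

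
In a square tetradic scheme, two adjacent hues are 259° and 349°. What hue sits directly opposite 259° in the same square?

79°

A square tetradic scheme places four hues 90° apart; opposite corners are 180° apart.
259 + 180 = 439 → 439 − 360 = 79°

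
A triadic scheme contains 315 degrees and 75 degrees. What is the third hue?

A triad spaces three hues 120° apart.
The full set is {75°, 195°, 315°}.

195°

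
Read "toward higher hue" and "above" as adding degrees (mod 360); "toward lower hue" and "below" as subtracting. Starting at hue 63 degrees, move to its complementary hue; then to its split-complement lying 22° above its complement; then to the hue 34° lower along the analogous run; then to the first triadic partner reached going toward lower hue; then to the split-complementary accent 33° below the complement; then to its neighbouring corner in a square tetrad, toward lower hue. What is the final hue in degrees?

complement +180°: 63 + 180 = 243°
split-comp 22° ↑ +202°: 243 + 202 = 445 → 445 − 360 = 85°
analog 34° ↓ −34°: 85 − 34 = 51°
triadic ↓ −120°: 51 − 120 = -69 → -69 + 360 = 291°
split-comp 33° ↓ +147°: 291 + 147 = 438 → 438 − 360 = 78°
square ↓ −90°: 78 − 90 = -12 → -12 + 360 = 348°

348°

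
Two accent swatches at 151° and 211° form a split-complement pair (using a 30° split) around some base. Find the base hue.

The accents sit 30° either side of the complement, so the complement is their short-arc midpoint on the wheel.
Short-arc midpoint of 151° and 211°: 181°.
Base is 180° from the complement: 181 − 180 = 1°

1°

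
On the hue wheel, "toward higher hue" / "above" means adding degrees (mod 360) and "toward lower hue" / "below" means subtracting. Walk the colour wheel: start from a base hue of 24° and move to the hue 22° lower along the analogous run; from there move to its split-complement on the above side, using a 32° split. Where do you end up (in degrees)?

214°

−22° (analog 22° ↓): 24 − 22 = 2°
+212° (split-comp 32° ↑): 2 + 212 = 214°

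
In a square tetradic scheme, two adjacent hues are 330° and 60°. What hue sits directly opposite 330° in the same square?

A square tetradic scheme places four hues 90° apart; opposite corners are 180° apart.
330 + 180 = 510 → 510 − 360 = 150°

150°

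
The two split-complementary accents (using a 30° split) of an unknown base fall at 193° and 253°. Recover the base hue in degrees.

43°

The accents sit 30° either side of the complement, so the complement is their short-arc midpoint on the wheel.
Short-arc midpoint of 193° and 253°: 223°.
Base is 180° from the complement: 223 − 180 = 43°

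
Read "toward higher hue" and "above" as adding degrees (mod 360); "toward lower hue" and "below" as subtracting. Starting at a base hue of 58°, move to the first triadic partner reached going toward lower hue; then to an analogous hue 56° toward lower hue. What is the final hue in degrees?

242°

58 − 120 = -62 → -62 + 360 = 298°   (triadic ↓)
298 − 56 = 242°   (analog 56° ↓)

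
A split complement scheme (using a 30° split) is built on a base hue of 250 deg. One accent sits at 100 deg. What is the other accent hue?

Split-complementary hues sit 30° either side of the complement.
Complement of the base 250°: 250 + 180 = 430 → 430 − 360 = 70°
The given accent 100° is 30° one side of 70°; the other accent sits 30° the other side: 70 − 30 = 40°

40°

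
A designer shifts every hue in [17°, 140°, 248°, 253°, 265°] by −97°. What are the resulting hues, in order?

280°, 43°, 151°, 156°, 168°

17 − 97 = -80 → -80 + 360 = 280°
140 − 97 = 43°
248 − 97 = 151°
253 − 97 = 156°
265 − 97 = 168°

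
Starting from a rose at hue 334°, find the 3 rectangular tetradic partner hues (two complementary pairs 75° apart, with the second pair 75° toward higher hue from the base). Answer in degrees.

49°, 154°, and 229°

A rectangular tetradic uses two complementary pairs 75° apart: offsets 0°, 75°, 180°, 255°.
334 + 75 = 409 → 409 − 360 = 49°
334 + 180 = 514 → 514 − 360 = 154°
334 + 255 = 589 → 589 − 360 = 229°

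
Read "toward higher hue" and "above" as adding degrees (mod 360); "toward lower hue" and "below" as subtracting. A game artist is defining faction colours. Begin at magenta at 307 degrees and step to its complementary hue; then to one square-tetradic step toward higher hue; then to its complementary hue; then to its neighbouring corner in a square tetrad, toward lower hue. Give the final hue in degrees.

307°

complement +180°: 307 + 180 = 487 → 487 − 360 = 127°
square ↑ +90°: 127 + 90 = 217°
complement +180°: 217 + 180 = 397 → 397 − 360 = 37°
square ↓ −90°: 37 − 90 = -53 → -53 + 360 = 307°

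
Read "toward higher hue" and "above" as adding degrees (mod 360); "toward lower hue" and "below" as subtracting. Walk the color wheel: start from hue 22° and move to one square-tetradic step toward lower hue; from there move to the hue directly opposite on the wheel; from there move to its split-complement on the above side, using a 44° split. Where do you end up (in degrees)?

336°

−90° (square ↓): 22 − 90 = -68 → -68 + 360 = 292°
+180° (complement): 292 + 180 = 472 → 472 − 360 = 112°
+224° (split-comp 44° ↑): 112 + 224 = 336°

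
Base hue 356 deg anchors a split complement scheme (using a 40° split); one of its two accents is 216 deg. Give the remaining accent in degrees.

Split-complementary hues sit 40° either side of the complement.
Complement of the base 356°: 356 + 180 = 536 → 536 − 360 = 176°
The given accent 216° is 40° one side of 176°; the other accent sits 40° the other side: 176 − 40 = 136°

136°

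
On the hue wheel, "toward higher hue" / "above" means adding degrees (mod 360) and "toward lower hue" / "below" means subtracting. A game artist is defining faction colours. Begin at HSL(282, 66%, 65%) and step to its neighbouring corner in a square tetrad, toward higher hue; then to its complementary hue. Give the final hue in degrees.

+90° (square ↑): 282 + 90 = 372 → 372 − 360 = 12°
+180° (complement): 12 + 180 = 192°

192°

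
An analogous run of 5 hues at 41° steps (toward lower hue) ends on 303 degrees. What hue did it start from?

107°

4 steps of 41° (toward lower hue) give a net shift of −164°.
Start = end − shift: 303 + 164 = 467 → 467 − 360 = 107°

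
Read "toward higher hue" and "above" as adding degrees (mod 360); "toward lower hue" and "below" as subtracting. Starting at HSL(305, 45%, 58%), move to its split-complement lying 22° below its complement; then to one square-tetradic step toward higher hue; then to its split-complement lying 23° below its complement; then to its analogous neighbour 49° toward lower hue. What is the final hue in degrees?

301°

split-comp 22° ↓ +158°: 305 + 158 = 463 → 463 − 360 = 103°
square ↑ +90°: 103 + 90 = 193°
split-comp 23° ↓ +157°: 193 + 157 = 350°
analog 49° ↓ −49°: 350 − 49 = 301°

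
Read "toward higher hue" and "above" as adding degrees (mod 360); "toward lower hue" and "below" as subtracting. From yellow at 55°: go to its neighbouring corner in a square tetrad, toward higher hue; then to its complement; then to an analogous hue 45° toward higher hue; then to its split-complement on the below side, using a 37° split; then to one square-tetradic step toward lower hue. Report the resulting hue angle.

63°

55 + 90 = 145°   (square ↑)
145 + 180 = 325°   (complement)
325 + 45 = 370 → 370 − 360 = 10°   (analog 45° ↑)
10 + 143 = 153°   (split-comp 37° ↓)
153 − 90 = 63°   (square ↓)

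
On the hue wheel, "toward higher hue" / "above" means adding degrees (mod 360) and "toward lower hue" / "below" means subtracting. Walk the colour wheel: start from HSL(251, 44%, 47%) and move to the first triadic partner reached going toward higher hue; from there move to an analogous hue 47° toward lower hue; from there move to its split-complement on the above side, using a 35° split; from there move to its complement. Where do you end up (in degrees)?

359°

+120° (triadic ↑): 251 + 120 = 371 → 371 − 360 = 11°
−47° (analog 47° ↓): 11 − 47 = -36 → -36 + 360 = 324°
+215° (split-comp 35° ↑): 324 + 215 = 539 → 539 − 360 = 179°
+180° (complement): 179 + 180 = 359°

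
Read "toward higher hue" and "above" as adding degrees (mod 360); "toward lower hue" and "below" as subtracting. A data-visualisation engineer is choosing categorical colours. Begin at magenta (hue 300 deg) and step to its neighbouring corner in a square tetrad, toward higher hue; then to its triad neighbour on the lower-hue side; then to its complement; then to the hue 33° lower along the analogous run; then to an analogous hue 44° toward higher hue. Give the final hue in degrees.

300 + 90 = 390 → 390 − 360 = 30°   (square ↑)
30 − 120 = -90 → -90 + 360 = 270°   (triadic ↓)
270 + 180 = 450 → 450 − 360 = 90°   (complement)
90 − 33 = 57°   (analog 33° ↓)
57 + 44 = 101°   (analog 44° ↑)

101°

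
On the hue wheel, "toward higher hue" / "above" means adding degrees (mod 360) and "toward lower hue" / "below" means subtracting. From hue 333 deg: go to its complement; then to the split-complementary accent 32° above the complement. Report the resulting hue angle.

5°

+180° (complement): 333 + 180 = 513 → 513 − 360 = 153°
+212° (split-comp 32° ↑): 153 + 212 = 365 → 365 − 360 = 5°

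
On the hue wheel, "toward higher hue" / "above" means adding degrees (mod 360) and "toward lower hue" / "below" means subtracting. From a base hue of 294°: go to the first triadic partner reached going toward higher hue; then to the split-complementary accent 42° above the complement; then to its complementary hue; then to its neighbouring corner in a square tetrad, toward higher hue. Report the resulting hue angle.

294 + 120 = 414 → 414 − 360 = 54°   (triadic ↑)
54 + 222 = 276°   (split-comp 42° ↑)
276 + 180 = 456 → 456 − 360 = 96°   (complement)
96 + 90 = 186°   (square ↑)

186°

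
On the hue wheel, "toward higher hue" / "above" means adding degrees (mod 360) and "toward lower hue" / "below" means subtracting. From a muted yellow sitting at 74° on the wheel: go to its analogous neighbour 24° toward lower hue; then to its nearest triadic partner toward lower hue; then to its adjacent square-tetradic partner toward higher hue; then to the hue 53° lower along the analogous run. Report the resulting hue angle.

−24° (analog 24° ↓): 74 − 24 = 50°
−120° (triadic ↓): 50 − 120 = -70 → -70 + 360 = 290°
+90° (square ↑): 290 + 90 = 380 → 380 − 360 = 20°
−53° (analog 53° ↓): 20 − 53 = -33 → -33 + 360 = 327°

327°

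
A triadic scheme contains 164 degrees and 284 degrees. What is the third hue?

A triad spaces three hues 120° apart.
The full set is {44°, 164°, 284°}.

44°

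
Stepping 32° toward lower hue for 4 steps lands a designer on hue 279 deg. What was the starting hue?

4 steps of 32° (toward lower hue) give a net shift of −128°.
Start = end − shift: 279 + 128 = 407 → 407 − 360 = 47°

47°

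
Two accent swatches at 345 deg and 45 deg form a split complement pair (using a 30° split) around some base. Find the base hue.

195°

The accents sit 30° either side of the complement, so the complement is their short-arc midpoint on the wheel.
Short-arc midpoint of 345° and 45°: 15°.
Base is 180° from the complement: 15 − 180 = -165 → -165 + 360 = 195°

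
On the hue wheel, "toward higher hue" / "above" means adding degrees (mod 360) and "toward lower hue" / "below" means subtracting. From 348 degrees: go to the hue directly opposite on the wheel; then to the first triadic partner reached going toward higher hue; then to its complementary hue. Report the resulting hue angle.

108°

348 + 180 = 528 → 528 − 360 = 168°   (complement)
168 + 120 = 288°   (triadic ↑)
288 + 180 = 468 → 468 − 360 = 108°   (complement)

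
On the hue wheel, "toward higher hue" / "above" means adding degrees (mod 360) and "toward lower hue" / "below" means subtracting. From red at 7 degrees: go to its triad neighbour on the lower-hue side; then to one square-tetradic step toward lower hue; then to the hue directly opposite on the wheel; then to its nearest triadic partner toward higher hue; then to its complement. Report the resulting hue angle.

triadic ↓ −120°: 7 − 120 = -113 → -113 + 360 = 247°
square ↓ −90°: 247 − 90 = 157°
complement +180°: 157 + 180 = 337°
triadic ↑ +120°: 337 + 120 = 457 → 457 − 360 = 97°
complement +180°: 97 + 180 = 277°

277°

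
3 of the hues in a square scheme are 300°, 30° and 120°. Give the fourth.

A square tetradic scheme places four hues every 90°.
The full set through 30° is {30°, 120°, 210°, 300°}.
Given {30°, 120°, 300°}, the missing hue is 210°.

210°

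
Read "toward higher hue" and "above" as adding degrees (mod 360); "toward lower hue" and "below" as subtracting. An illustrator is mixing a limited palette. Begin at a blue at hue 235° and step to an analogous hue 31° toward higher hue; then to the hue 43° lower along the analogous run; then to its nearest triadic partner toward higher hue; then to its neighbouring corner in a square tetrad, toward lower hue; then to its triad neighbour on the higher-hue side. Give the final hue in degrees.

13°

+31° (analog 31° ↑): 235 + 31 = 266°
−43° (analog 43° ↓): 266 − 43 = 223°
+120° (triadic ↑): 223 + 120 = 343°
−90° (square ↓): 343 − 90 = 253°
+120° (triadic ↑): 253 + 120 = 373 → 373 − 360 = 13°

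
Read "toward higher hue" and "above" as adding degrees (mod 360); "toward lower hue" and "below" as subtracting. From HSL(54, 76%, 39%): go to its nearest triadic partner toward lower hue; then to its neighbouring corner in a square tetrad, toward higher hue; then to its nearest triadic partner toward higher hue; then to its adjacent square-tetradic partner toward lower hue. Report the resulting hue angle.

−120° (triadic ↓): 54 − 120 = -66 → -66 + 360 = 294°
+90° (square ↑): 294 + 90 = 384 → 384 − 360 = 24°
+120° (triadic ↑): 24 + 120 = 144°
−90° (square ↓): 144 − 90 = 54°

54°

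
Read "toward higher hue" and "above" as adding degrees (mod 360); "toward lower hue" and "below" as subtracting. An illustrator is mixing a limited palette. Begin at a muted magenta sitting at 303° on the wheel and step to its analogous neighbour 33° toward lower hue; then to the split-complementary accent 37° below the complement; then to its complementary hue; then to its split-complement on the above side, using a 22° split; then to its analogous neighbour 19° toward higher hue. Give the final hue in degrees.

analog 33° ↓ −33°: 303 − 33 = 270°
split-comp 37° ↓ +143°: 270 + 143 = 413 → 413 − 360 = 53°
complement +180°: 53 + 180 = 233°
split-comp 22° ↑ +202°: 233 + 202 = 435 → 435 − 360 = 75°
analog 19° ↑ +19°: 75 + 19 = 94°

94°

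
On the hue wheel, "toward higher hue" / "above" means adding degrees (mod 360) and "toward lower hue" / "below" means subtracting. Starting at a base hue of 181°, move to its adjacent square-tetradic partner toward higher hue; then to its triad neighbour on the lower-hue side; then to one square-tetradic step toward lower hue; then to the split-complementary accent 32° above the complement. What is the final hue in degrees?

181 + 90 = 271°   (square ↑)
271 − 120 = 151°   (triadic ↓)
151 − 90 = 61°   (square ↓)
61 + 212 = 273°   (split-comp 32° ↑)

273°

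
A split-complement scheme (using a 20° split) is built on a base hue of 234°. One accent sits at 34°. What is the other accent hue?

Split-complementary hues sit 20° either side of the complement.
Complement of the base 234°: 234 + 180 = 414 → 414 − 360 = 54°
The given accent 34° is 20° one side of 54°; the other accent sits 20° the other side: 54 + 20 = 74°

74°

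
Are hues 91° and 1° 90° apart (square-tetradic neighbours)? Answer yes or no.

yes

Angular distance: |91 − 1| = 90 = 90°.
90° apart (square-tetradic neighbours) requires 90°.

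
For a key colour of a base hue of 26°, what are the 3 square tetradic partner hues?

A square tetradic scheme places four hues every 90°.
26 + 90 = 116°
26 + 180 = 206°
26 + 270 = 296°

116°, 206°, and 296°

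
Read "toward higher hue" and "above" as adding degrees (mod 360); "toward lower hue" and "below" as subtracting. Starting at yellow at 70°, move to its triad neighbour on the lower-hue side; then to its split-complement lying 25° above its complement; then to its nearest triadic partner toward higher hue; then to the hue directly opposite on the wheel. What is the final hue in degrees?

70 − 120 = -50 → -50 + 360 = 310°   (triadic ↓)
310 + 205 = 515 → 515 − 360 = 155°   (split-comp 25° ↑)
155 + 120 = 275°   (triadic ↑)
275 + 180 = 455 → 455 − 360 = 95°   (complement)

95°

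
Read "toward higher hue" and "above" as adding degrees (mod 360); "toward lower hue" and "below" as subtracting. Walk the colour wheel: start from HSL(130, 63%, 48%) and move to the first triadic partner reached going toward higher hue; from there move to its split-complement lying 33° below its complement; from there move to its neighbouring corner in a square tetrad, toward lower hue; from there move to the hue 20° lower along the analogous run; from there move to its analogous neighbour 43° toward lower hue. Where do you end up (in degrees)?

triadic ↑ +120°: 130 + 120 = 250°
split-comp 33° ↓ +147°: 250 + 147 = 397 → 397 − 360 = 37°
square ↓ −90°: 37 − 90 = -53 → -53 + 360 = 307°
analog 20° ↓ −20°: 307 − 20 = 287°
analog 43° ↓ −43°: 287 − 43 = 244°

244°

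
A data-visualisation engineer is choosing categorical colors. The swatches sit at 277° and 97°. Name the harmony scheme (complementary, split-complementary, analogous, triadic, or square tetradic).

complementary

Sort the hues: 97°, 277°.
Successive gaps around the wheel: 180°, 180°.
Two hues 180° apart are complementary.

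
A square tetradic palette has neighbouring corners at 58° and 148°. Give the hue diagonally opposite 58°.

238°

A square tetradic scheme places four hues 90° apart; opposite corners are 180° apart.
58 + 180 = 238°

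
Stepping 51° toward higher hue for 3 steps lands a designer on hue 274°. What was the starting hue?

121°

3 steps of 51° (toward higher hue) give a net shift of +153°.
Start = end − shift: 274 − 153 = 121°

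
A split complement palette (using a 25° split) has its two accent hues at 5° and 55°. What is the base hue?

The accents sit 25° either side of the complement, so the complement is their short-arc midpoint on the wheel.
Short-arc midpoint of 5° and 55°: 30°.
Base is 180° from the complement: 30 − 180 = -150 → -150 + 360 = 210°

210°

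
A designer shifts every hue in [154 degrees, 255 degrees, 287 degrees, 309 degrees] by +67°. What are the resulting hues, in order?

221°, 322°, 354°, 16°

154 + 67 = 221°
255 + 67 = 322°
287 + 67 = 354°
309 + 67 = 376 → 376 − 360 = 16°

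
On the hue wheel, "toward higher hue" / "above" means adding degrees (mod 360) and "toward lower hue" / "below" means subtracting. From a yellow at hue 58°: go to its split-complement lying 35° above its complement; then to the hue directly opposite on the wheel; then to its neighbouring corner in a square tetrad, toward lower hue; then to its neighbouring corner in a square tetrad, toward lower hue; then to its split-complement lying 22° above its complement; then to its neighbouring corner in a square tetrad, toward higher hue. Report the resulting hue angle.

58 + 215 = 273°   (split-comp 35° ↑)
273 + 180 = 453 → 453 − 360 = 93°   (complement)
93 − 90 = 3°   (square ↓)
3 − 90 = -87 → -87 + 360 = 273°   (square ↓)
273 + 202 = 475 → 475 − 360 = 115°   (split-comp 22° ↑)
115 + 90 = 205°   (square ↑)

205°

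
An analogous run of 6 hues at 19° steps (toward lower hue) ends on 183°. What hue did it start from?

278°

5 steps of 19° (toward lower hue) give a net shift of −95°.
Start = end − shift: 183 + 95 = 278°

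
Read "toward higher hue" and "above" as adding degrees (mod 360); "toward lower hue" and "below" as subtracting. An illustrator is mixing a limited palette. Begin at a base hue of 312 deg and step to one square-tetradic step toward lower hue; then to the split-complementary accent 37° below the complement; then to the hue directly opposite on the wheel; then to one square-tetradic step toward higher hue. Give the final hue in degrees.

275°

−90° (square ↓): 312 − 90 = 222°
+143° (split-comp 37° ↓): 222 + 143 = 365 → 365 − 360 = 5°
+180° (complement): 5 + 180 = 185°
+90° (square ↑): 185 + 90 = 275°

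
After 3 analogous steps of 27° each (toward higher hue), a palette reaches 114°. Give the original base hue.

3 steps of 27° (toward higher hue) give a net shift of +81°.
Start = end − shift: 114 − 81 = 33°

33°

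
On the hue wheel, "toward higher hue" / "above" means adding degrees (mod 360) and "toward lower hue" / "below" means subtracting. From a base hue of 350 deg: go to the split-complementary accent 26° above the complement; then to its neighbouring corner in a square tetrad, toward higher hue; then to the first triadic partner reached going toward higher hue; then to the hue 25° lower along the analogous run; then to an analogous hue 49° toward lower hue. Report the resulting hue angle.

332°

350 + 206 = 556 → 556 − 360 = 196°   (split-comp 26° ↑)
196 + 90 = 286°   (square ↑)
286 + 120 = 406 → 406 − 360 = 46°   (triadic ↑)
46 − 25 = 21°   (analog 25° ↓)
21 − 49 = -28 → -28 + 360 = 332°   (analog 49° ↓)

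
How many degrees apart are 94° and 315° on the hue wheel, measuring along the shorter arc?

139°

|94 − 315| = 221.
The shorter arc is 360 − 221 = 139°.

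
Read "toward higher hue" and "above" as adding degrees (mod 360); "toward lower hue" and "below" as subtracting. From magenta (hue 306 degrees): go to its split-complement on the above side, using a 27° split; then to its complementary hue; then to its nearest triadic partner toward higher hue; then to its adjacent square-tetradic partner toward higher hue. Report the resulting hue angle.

+207° (split-comp 27° ↑): 306 + 207 = 513 → 513 − 360 = 153°
+180° (complement): 153 + 180 = 333°
+120° (triadic ↑): 333 + 120 = 453 → 453 − 360 = 93°
+90° (square ↑): 93 + 90 = 183°

183°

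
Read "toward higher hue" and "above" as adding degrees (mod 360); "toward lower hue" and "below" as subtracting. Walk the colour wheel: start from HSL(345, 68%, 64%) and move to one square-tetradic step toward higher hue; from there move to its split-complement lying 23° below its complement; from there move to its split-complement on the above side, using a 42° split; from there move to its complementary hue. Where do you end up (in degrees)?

square ↑ +90°: 345 + 90 = 435 → 435 − 360 = 75°
split-comp 23° ↓ +157°: 75 + 157 = 232°
split-comp 42° ↑ +222°: 232 + 222 = 454 → 454 − 360 = 94°
complement +180°: 94 + 180 = 274°

274°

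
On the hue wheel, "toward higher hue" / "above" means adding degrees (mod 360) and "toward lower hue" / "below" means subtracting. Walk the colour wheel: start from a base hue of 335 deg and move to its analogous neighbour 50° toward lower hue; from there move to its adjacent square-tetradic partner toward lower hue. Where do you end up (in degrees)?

195°

−50° (analog 50° ↓): 335 − 50 = 285°
−90° (square ↓): 285 − 90 = 195°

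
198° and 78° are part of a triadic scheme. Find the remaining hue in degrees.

318°

A triad places three hues 120° apart.
The full set through 78° is {78°, 198°, 318°}.
Given {78°, 198°}, the missing hue is 318°.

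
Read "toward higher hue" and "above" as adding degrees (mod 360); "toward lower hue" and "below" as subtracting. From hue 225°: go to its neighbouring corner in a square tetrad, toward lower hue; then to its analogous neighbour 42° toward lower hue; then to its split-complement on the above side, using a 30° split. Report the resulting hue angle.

303°

225 − 90 = 135°   (square ↓)
135 − 42 = 93°   (analog 42° ↓)
93 + 210 = 303°   (split-comp 30° ↑)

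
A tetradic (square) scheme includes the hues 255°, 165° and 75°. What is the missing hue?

A square tetradic scheme places four hues every 90°.
The full set through 75° is {75°, 165°, 255°, 345°}.
Given {75°, 165°, 255°}, the missing hue is 345°.

345°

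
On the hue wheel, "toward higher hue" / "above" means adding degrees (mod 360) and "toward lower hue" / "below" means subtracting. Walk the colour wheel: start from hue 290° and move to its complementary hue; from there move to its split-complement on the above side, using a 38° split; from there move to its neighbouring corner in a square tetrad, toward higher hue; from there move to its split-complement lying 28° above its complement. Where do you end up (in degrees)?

266°

290 + 180 = 470 → 470 − 360 = 110°   (complement)
110 + 218 = 328°   (split-comp 38° ↑)
328 + 90 = 418 → 418 − 360 = 58°   (square ↑)
58 + 208 = 266°   (split-comp 28° ↑)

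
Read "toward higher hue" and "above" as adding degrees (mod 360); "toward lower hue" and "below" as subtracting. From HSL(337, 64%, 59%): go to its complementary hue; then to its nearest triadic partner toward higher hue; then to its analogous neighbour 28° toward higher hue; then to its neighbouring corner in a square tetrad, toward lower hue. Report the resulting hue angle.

+180° (complement): 337 + 180 = 517 → 517 − 360 = 157°
+120° (triadic ↑): 157 + 120 = 277°
+28° (analog 28° ↑): 277 + 28 = 305°
−90° (square ↓): 305 − 90 = 215°

215°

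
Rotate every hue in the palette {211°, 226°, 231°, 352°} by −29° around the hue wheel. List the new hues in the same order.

211 − 29 = 182°
226 − 29 = 197°
231 − 29 = 202°
352 − 29 = 323°

182°, 197°, 202°, 323°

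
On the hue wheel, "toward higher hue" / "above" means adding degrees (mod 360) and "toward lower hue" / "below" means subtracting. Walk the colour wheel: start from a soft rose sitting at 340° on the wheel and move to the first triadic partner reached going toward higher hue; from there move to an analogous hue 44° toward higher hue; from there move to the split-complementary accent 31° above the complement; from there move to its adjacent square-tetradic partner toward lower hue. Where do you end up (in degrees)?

265°

triadic ↑ +120°: 340 + 120 = 460 → 460 − 360 = 100°
analog 44° ↑ +44°: 100 + 44 = 144°
split-comp 31° ↑ +211°: 144 + 211 = 355°
square ↓ −90°: 355 − 90 = 265°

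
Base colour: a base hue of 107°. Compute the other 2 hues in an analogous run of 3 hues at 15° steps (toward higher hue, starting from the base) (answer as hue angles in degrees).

Analogous hues sit every 15° along the wheel.
107 + 15 = 122°
107 + 30 = 137°

122° and 137°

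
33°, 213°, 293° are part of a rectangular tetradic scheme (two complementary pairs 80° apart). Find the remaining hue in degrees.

113°

A rectangular tetradic uses two complementary pairs 80° apart: offsets 0°, 80°, 180°, 260°.
Among {33°, 213°, 293°}, 213° and 33° are a 180° pair.
The remaining hue 293° needs its own complement: 293 + 180 = 473 → 473 − 360 = 113°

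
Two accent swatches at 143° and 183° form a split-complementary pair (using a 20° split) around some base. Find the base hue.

343°

The accents sit 20° either side of the complement, so the complement is their short-arc midpoint on the wheel.
Short-arc midpoint of 143° and 183°: 163°.
Base is 180° from the complement: 163 − 180 = -17 → -17 + 360 = 343°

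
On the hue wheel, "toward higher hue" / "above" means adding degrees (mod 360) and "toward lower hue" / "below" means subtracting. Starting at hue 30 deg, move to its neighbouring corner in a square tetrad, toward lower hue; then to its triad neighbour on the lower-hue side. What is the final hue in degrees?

−90° (square ↓): 30 − 90 = -60 → -60 + 360 = 300°
−120° (triadic ↓): 300 − 120 = 180°

180°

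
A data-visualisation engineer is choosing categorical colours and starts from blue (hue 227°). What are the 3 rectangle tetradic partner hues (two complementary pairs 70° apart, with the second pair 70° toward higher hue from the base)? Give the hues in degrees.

297°, 47°, and 117°

227 + 70 = 297°
227 + 180 = 407 → 407 − 360 = 47°
227 + 250 = 477 → 477 − 360 = 117°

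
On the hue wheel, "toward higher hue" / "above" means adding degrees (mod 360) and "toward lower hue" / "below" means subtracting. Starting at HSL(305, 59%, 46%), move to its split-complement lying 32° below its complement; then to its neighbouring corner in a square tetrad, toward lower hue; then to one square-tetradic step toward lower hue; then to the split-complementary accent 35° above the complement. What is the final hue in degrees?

128°

split-comp 32° ↓ +148°: 305 + 148 = 453 → 453 − 360 = 93°
square ↓ −90°: 93 − 90 = 3°
square ↓ −90°: 3 − 90 = -87 → -87 + 360 = 273°
split-comp 35° ↑ +215°: 273 + 215 = 488 → 488 − 360 = 128°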